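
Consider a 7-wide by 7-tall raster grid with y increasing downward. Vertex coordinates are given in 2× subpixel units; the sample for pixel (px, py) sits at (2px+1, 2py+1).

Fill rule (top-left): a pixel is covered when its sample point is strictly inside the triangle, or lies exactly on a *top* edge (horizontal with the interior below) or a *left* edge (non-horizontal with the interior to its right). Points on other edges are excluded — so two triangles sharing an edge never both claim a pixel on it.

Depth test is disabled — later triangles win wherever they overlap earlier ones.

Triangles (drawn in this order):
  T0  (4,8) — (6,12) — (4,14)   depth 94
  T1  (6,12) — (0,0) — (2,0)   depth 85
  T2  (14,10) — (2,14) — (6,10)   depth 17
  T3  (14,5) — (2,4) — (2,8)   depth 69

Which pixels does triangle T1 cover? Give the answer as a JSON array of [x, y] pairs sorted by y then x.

T0:
  2·area = 12
  edge (4, 8)→(6, 12): d=(2,4) right/bottom  bias=-1
  edge (6, 12)→(4, 14): d=(-2,2) right/bottom  bias=-1
  edge (4, 14)→(4, 8): d=(0,-6) top-left  bias=+0
    (6,2)@(13, 5): e=[-42,0,54] → ·  [on edge]
    (5,3)@(11, 7): e=[-30,0,42] → ·  [on edge]
    (4,4)@(9, 9): e=[-18,0,30] → ·  [on edge]
    (2,5)@(5, 11): e=[2,4,6] → █
    (3,5)@(7, 11): e=[-6,0,18] → ·  [on edge]
    (2,6)@(5, 13): e=[6,0,6] → ·  [on edge]
  covered (1 px):
    · · · · · · ·
    · · · · · · ·
    · · · · · · ·
    · · · · · · ·
    · · · · · · ·
    · · █ · · · ·
    · · · · · · ·
T1:
  2·area = 24
  edge (6, 12)→(0, 0): d=(-6,-12) top-left  bias=+0
  edge (0, 0)→(2, 0): d=(2,0) top-left  bias=+0
  edge (2, 0)→(6, 12): d=(4,12) right/bottom  bias=-1
    (0,0)@(1, 1): e=[6,2,16] → █
    (1,0)@(3, 1): e=[30,2,-8] → ·
    (0,1)@(1, 3): e=[-6,6,24] → ·
    (1,1)@(3, 3): e=[18,6,0] → ·  [on edge]
    (1,2)@(3, 5): e=[6,10,8] → █
    (2,2)@(5, 5): e=[30,10,-16] → ·
    (1,3)@(3, 7): e=[-6,14,16] → ·
    (2,4)@(5, 9): e=[6,18,0] → ·  [on edge]
  covered (2 px):
    █ · · · · · ·
    · · · · · · ·
    · █ · · · · ·
    · · · · · · ·
    · · · · · · ·
    · · · · · · ·
    · · · · · · ·
T2:
  2·area = 32
  edge (14, 10)→(2, 14): d=(-12,4) right/bottom  bias=-1
  edge (2, 14)→(6, 10): d=(4,-4) top-left  bias=+0
  edge (6, 10)→(14, 10): d=(8,0) top-left  bias=+0
    (6,1)@(13, 3): e=[88,0,-56] → ·  [on edge]
    (5,2)@(11, 5): e=[72,0,-40] → ·  [on edge]
    (4,3)@(9, 7): e=[56,0,-24] → ·  [on edge]
    (3,4)@(7, 9): e=[40,0,-8] → ·  [on edge]
    (2,5)@(5, 11): e=[24,0,8] → █  [on edge]
    (3,5)@(7, 11): e=[16,8,8] → █
    (4,5)@(9, 11): e=[8,16,8] → █
    (5,5)@(11, 11): e=[0,24,8] → ·  [on edge]
    (1,6)@(3, 13): e=[8,0,24] → █  [on edge]
    (2,6)@(5, 13): e=[0,8,24] → ·  [on edge]
    (3,6)@(7, 13): e=[-8,16,24] → ·
    (4,6)@(9, 13): e=[-16,24,24] → ·
  covered (4 px):
    · · · · · · ·
    · · · · · · ·
    · · · · · · ·
    · · · · · · ·
    · · · · · · ·
    · · █ █ █ · ·
    · █ · · · · ·
T3:
  2·area = 48  (B↔C swapped to make it positive)
  edge (14, 5)→(2, 8): d=(-12,3) right/bottom  bias=-1
  edge (2, 8)→(2, 4): d=(0,-4) top-left  bias=+0
  edge (2, 4)→(14, 5): d=(12,1) right/bottom  bias=-1
    (1,2)@(3, 5): e=[33,4,11] → █
    (2,2)@(5, 5): e=[27,12,9] → █
    (3,2)@(7, 5): e=[21,20,7] → █
    (4,2)@(9, 5): e=[15,28,5] → █
    (5,2)@(11, 5): e=[9,36,3] → █
    (6,2)@(13, 5): e=[3,44,1] → █
    (1,3)@(3, 7): e=[9,4,35] → █
    (3,3)@(7, 7): e=[-3,20,31] → ·
    (4,3)@(9, 7): e=[-9,28,29] → ·
    (5,3)@(11, 7): e=[-15,36,27] → ·
    (6,3)@(13, 7): e=[-21,44,25] → ·
    (1,4)@(3, 9): e=[-15,4,59] → ·
  covered (8 px):
    · · · · · · ·
    · · · · · · ·
    · █ █ █ █ █ █
    · █ █ · · · ·
    · · · · · · ·
    · · · · · · ·
    · · · · · · ·

Answer: [[0,0],[1,2]]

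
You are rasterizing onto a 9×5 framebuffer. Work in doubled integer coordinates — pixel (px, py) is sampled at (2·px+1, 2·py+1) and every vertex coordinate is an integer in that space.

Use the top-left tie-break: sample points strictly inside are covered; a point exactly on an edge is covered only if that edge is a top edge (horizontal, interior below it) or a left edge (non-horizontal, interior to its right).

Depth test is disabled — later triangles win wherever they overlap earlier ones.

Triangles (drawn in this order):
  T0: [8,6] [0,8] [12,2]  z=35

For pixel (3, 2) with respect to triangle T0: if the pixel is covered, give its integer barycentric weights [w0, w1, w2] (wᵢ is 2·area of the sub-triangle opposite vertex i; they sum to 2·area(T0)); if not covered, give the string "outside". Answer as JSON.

T0:
  2·area = 24
  edge (8, 6)→(0, 8): d=(-8,2) right/bottom  bias=-1
  edge (0, 8)→(12, 2): d=(12,-6) top-left  bias=+0
  edge (12, 2)→(8, 6): d=(-4,4) right/bottom  bias=-1
    (6,0)@(13, 1): e=[30,-6,0] → ·  [on edge]
    (5,1)@(11, 3): e=[18,6,0] → ·  [on edge]
    (3,2)@(7, 5): e=[10,6,8] → #
    (4,2)@(9, 5): e=[6,18,0] → ·  [on edge]
    (1,3)@(3, 7): e=[2,6,16] → #
    (2,3)@(5, 7): e=[-2,18,8] → ·
    (3,3)@(7, 7): e=[-6,30,0] → ·  [on edge]
    (1,4)@(3, 9): e=[-14,30,8] → ·
    (2,4)@(5, 9): e=[-18,42,0] → ·  [on edge]
  covered (2 px):
    · · · · · · · · ·
    · · · · · · · · ·
    · · · # · · · · ·
    · # · · · · · · ·
    · · · · · · · · ·

Answer: [6,8,10]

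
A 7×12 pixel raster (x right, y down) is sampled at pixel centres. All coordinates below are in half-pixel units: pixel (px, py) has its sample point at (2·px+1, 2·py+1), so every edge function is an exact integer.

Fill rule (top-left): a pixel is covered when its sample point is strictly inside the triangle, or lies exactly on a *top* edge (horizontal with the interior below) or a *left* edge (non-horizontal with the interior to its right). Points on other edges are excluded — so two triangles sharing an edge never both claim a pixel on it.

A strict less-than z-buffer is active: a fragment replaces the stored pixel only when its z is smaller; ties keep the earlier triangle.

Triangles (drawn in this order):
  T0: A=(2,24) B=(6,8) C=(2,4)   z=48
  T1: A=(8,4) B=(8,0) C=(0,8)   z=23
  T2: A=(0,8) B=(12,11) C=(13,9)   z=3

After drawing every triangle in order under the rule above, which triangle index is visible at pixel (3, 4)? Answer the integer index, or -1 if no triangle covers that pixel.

T0:
  2·area = 80  (B↔C swapped to make it positive)
  edge (2, 24)→(2, 4): d=(0,-20) top-left  bias=+0
  edge (2, 4)→(6, 8): d=(4,4) right/bottom  bias=-1
  edge (6, 8)→(2, 24): d=(-4,16) right/bottom  bias=-1
    (0,1)@(1, 3): e=[-20,0,100] → .  [on edge]
    (1,2)@(3, 5): e=[20,0,60] → .  [on edge]
    (1,3)@(3, 7): e=[20,8,52] → X
    (2,3)@(5, 7): e=[60,0,20] → .  [on edge]
    (1,4)@(3, 9): e=[20,16,44] → X
    (2,4)@(5, 9): e=[60,8,12] → X
    (3,4)@(7, 9): e=[100,0,-20] → .  [on edge]
    (1,5)@(3, 11): e=[20,24,36] → X
    (3,5)@(7, 11): e=[100,8,-28] → .
    (4,5)@(9, 11): e=[140,0,-60] → .  [on edge]
    (1,6)@(3, 13): e=[20,32,28] → X
    (2,6)@(5, 13): e=[60,24,-4] → .
    (5,6)@(11, 13): e=[180,0,-100] → .  [on edge]
    (6,7)@(13, 15): e=[220,0,-140] → .  [on edge]
  covered (9 px):
    . . . . . . .
    . . . . . . .
    . . . . . . .
    . X . . . . .
    . X X . . . .
    . X X . . . .
    . X . . . . .
    . X . . . . .
    . X . . . . .
    . X . . . . .
    . . . . . . .
    . . . . . . .
T1:
  2·area = 32  (B↔C swapped to make it positive)
  edge (8, 4)→(0, 8): d=(-8,4) right/bottom  bias=-1
  edge (0, 8)→(8, 0): d=(8,-8) top-left  bias=+0
  edge (8, 0)→(8, 4): d=(0,4) right/bottom  bias=-1
    (3,0)@(7, 1): e=[28,0,4] → X  [on edge]
    (4,0)@(9, 1): e=[20,16,-4] → .
    (2,1)@(5, 3): e=[20,0,12] → X  [on edge]
    (4,1)@(9, 3): e=[4,32,-4] → .
    (1,2)@(3, 5): e=[12,0,20] → X  [on edge]
    (3,2)@(7, 5): e=[-4,32,4] → .
    (0,3)@(1, 7): e=[4,0,28] → X  [on edge]
    (1,3)@(3, 7): e=[-4,16,20] → .
    (2,3)@(5, 7): e=[-12,32,12] → .
    (0,4)@(1, 9): e=[-12,16,28] → .
  covered (6 px):
    . . . X . . .
    . . X X . . .
    . X X . . . .
    X . . . . . .
    . . . . . . .
    . . . . . . .
    . . . . . . .
    . . . . . . .
    . . . . . . .
    . . . . . . .
    . . . . . . .
    . . . . . . .
T2:
  2·area = 27  (B↔C swapped to make it positive)
  edge (0, 8)→(13, 9): d=(13,1) right/bottom  bias=-1
  edge (13, 9)→(12, 11): d=(-1,2) right/bottom  bias=-1
  edge (12, 11)→(0, 8): d=(-12,-3) top-left  bias=+0
    (2,4)@(5, 9): e=[8,16,3] → X
    (3,4)@(7, 9): e=[6,12,9] → X
    (4,4)@(9, 9): e=[4,8,15] → X
    (5,4)@(11, 9): e=[2,4,21] → X
    (6,4)@(13, 9): e=[0,0,27] → .  [on edge]
    (2,5)@(5, 11): e=[34,14,-21] → .
    (3,5)@(7, 11): e=[32,10,-15] → .
    (4,5)@(9, 11): e=[30,6,-9] → .
    (5,5)@(11, 11): e=[28,2,-3] → .
    (5,6)@(11, 13): e=[54,0,-27] → .  [on edge]
    (4,8)@(9, 17): e=[108,0,-81] → .  [on edge]
    (3,10)@(7, 21): e=[162,0,-135] → .  [on edge]
  covered (4 px):
    . . . . . . .
    . . . . . . .
    . . . . . . .
    . . . . . . .
    . . X X X X .
    . . . . . . .
    . . . . . . .
    . . . . . . .
    . . . . . . .
    . . . . . . .
    . . . . . . .
    . . . . . . .

Z-buffer (winner per pixel, '.' = empty):
  . . . 1 . . .
  . . 1 1 . . .
  . 1 1 . . . .
  1 0 . . . . .
  . 0 2 2 2 2 .
  . 0 0 . . . .
  . 0 . . . . .
  . 0 . . . . .
  . 0 . . . . .
  . 0 . . . . .
  . . . . . . .
  . . . . . . .

Final: 2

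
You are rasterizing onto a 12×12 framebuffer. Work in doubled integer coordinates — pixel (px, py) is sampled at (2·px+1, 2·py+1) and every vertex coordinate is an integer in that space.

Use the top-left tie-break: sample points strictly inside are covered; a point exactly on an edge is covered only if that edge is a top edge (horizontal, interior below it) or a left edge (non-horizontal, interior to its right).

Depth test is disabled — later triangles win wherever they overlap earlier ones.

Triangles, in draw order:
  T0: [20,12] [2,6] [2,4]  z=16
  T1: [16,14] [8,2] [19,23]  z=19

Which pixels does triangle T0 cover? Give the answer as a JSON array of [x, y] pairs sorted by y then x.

T0:
  2·area = 36
  edge (20, 12)→(2, 6): d=(-18,-6) top-left  bias=+0
  edge (2, 6)→(2, 4): d=(0,-2) top-left  bias=+0
  edge (2, 4)→(20, 12): d=(18,8) right/bottom  bias=-1
    (1,2)@(3, 5): e=[24,2,10] → █
    (2,2)@(5, 5): e=[36,6,-6] → ·
    (1,3)@(3, 7): e=[-12,2,46] → ·
    (2,3)@(5, 7): e=[0,6,30] → █  [on edge]
    (3,3)@(7, 7): e=[12,10,14] → █
    (4,3)@(9, 7): e=[24,14,-2] → ·
    (2,4)@(5, 9): e=[-36,6,66] → ·
    (3,4)@(7, 9): e=[-24,10,50] → ·
    (5,4)@(11, 9): e=[0,18,18] → █  [on edge]
    (6,4)@(13, 9): e=[12,22,2] → █
    (7,4)@(15, 9): e=[24,26,-14] → ·
    (5,5)@(11, 11): e=[-36,18,54] → ·
    (8,5)@(17, 11): e=[0,30,6] → █  [on edge]
    (11,6)@(23, 13): e=[0,42,-6] → ·  [on edge]
  covered (6 px):
    · · · · · · · · · · · ·
    · · · · · · · · · · · ·
    · █ · · · · · · · · · ·
    · · █ █ · · · · · · · ·
    · · · · · █ █ · · · · ·
    · · · · · · · · █ · · ·
    · · · · · · · · · · · ·
    · · · · · · · · · · · ·
    · · · · · · · · · · · ·
    · · · · · · · · · · · ·
    · · · · · · · · · · · ·
    · · · · · · · · · · · ·
T1:
  2·area = 36  (B↔C swapped to make it positive)
  edge (16, 14)→(19, 23): d=(3,9) right/bottom  bias=-1
  edge (19, 23)→(8, 2): d=(-11,-21) top-left  bias=+0
  edge (8, 2)→(16, 14): d=(8,12) right/bottom  bias=-1
    (6,2)@(13, 5): e=[0,72,-36] → ·  [on edge]
    (5,3)@(11, 7): e=[24,8,4] → █
    (6,3)@(13, 7): e=[6,50,-20] → ·
    (5,4)@(11, 9): e=[30,-14,20] → ·
    (6,5)@(13, 11): e=[18,6,12] → █
    (7,5)@(15, 11): e=[0,48,-12] → ·  [on edge]
    (6,6)@(13, 13): e=[24,-16,28] → ·
    (7,6)@(15, 13): e=[6,26,4] → █
    (8,6)@(17, 13): e=[-12,68,-20] → ·
    (7,7)@(15, 15): e=[12,4,20] → █
    (8,7)@(17, 15): e=[-6,46,-4] → ·
    (7,8)@(15, 17): e=[18,-18,36] → ·
    (8,8)@(17, 17): e=[0,24,12] → ·  [on edge]
    (9,11)@(19, 23): e=[0,0,36] → ·  [on edge]
  covered (5 px):
    · · · · · · · · · · · ·
    · · · · · · · · · · · ·
    · · · · · · · · · · · ·
    · · · · · █ · · · · · ·
    · · · · · · · · · · · ·
    · · · · · · █ · · · · ·
    · · · · · · · █ · · · ·
    · · · · · · · █ · · · ·
    · · · · · · · · · · · ·
    · · · · · · · · █ · · ·
    · · · · · · · · · · · ·
    · · · · · · · · · · · ·

Answer: [[1,2],[2,3],[3,3],[5,4],[6,4],[8,5]]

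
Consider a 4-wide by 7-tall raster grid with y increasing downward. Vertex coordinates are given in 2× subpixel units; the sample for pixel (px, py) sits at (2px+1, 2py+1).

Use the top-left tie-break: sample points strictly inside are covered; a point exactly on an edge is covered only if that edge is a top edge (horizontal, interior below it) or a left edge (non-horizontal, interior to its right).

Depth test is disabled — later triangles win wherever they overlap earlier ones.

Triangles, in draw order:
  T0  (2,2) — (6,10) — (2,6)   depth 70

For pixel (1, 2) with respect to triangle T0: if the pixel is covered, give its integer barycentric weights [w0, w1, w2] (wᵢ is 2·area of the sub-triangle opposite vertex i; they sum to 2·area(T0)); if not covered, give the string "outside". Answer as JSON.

T0:
  2·area = 16
  edge (2, 2)→(6, 10): d=(4,8) right/bottom  bias=-1
  edge (6, 10)→(2, 6): d=(-4,-4) top-left  bias=+0
  edge (2, 6)→(2, 2): d=(0,-4) top-left  bias=+0
    (0,2)@(1, 5): e=[20,0,-4] → ·  [on edge]
    (1,2)@(3, 5): e=[4,8,4] → #
    (2,2)@(5, 5): e=[-12,16,12] → ·
    (1,3)@(3, 7): e=[12,0,4] → #  [on edge]
    (2,3)@(5, 7): e=[-4,8,12] → ·
    (1,4)@(3, 9): e=[20,-8,4] → ·
    (2,4)@(5, 9): e=[4,0,12] → #  [on edge]
    (3,4)@(7, 9): e=[-12,8,20] → ·
    (2,5)@(5, 11): e=[12,-8,12] → ·
    (3,5)@(7, 11): e=[-4,0,20] → ·  [on edge]
  covered (3 px):
    · · · ·
    · · · ·
    · # · ·
    · # · ·
    · · # ·
    · · · ·
    · · · ·

Final: [8,4,4]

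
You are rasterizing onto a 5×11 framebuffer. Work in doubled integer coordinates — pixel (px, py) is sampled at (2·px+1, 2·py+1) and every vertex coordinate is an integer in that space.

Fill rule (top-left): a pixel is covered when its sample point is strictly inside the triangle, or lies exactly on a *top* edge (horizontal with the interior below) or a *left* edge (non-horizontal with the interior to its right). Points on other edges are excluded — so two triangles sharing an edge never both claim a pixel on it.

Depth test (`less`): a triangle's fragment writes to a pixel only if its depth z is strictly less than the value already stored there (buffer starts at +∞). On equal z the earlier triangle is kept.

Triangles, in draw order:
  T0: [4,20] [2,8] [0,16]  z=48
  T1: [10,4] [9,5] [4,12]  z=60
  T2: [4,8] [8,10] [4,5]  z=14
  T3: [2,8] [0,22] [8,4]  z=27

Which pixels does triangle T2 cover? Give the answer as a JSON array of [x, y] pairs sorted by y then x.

T0:
  2·area = 40  (B↔C swapped to make it positive)
  edge (4, 20)→(0, 16): d=(-4,-4) top-left  bias=+0
  edge (0, 16)→(2, 8): d=(2,-8) top-left  bias=+0
  edge (2, 8)→(4, 20): d=(2,12) right/bottom  bias=-1
    (0,6)@(1, 13): e=[16,2,22] → #
    (1,6)@(3, 13): e=[24,18,-2] → ·
    (0,7)@(1, 15): e=[8,6,26] → #
    (1,7)@(3, 15): e=[16,22,2] → #
    (2,7)@(5, 15): e=[24,38,-22] → ·
    (0,8)@(1, 17): e=[0,10,30] → #  [on edge]
    (2,8)@(5, 17): e=[16,42,-18] → ·
    (0,9)@(1, 19): e=[-8,14,34] → ·
    (1,9)@(3, 19): e=[0,30,10] → #  [on edge]
    (2,9)@(5, 19): e=[8,46,-14] → ·
    (1,10)@(3, 21): e=[-8,34,14] → ·
    (2,10)@(5, 21): e=[0,50,-10] → ·  [on edge]
  covered (6 px):
    · · · · ·
    · · · · ·
    · · · · ·
    · · · · ·
    · · · · ·
    · · · · ·
    # · · · ·
    # # · · ·
    # # · · ·
    · # · · ·
    · · · · ·
T1:
  2·area = 2  (B↔C swapped to make it positive)
  edge (10, 4)→(4, 12): d=(-6,8) right/bottom  bias=-1
  edge (4, 12)→(9, 5): d=(5,-7) top-left  bias=+0
  edge (9, 5)→(10, 4): d=(1,-1) top-left  bias=+0
    (4,2)@(9, 5): e=[2,0,0] → #  [on edge]
    (3,3)@(7, 7): e=[6,-4,0] → ·  [on edge]
    (4,3)@(9, 7): e=[-10,10,2] → ·
    (2,4)@(5, 9): e=[10,-8,0] → ·  [on edge]
    (1,5)@(3, 11): e=[14,-12,0] → ·  [on edge]
    (0,6)@(1, 13): e=[18,-16,0] → ·  [on edge]
  covered (1 px):
    · · · · ·
    · · · · ·
    · · · · #
    · · · · ·
    · · · · ·
    · · · · ·
    · · · · ·
    · · · · ·
    · · · · ·
    · · · · ·
    · · · · ·
T2:
  2·area = 12  (B↔C swapped to make it positive)
  edge (4, 8)→(4, 5): d=(0,-3) top-left  bias=+0
  edge (4, 5)→(8, 10): d=(4,5) right/bottom  bias=-1
  edge (8, 10)→(4, 8): d=(-4,-2) top-left  bias=+0
    (2,3)@(5, 7): e=[3,3,6] → #
    (3,3)@(7, 7): e=[9,-7,10] → ·
    (2,4)@(5, 9): e=[3,11,-2] → ·
    (3,4)@(7, 9): e=[9,1,2] → #
    (4,4)@(9, 9): e=[15,-9,6] → ·
    (3,5)@(7, 11): e=[9,9,-6] → ·
  covered (2 px):
    · · · · ·
    · · · · ·
    · · · · ·
    · · # · ·
    · · · # ·
    · · · · ·
    · · · · ·
    · · · · ·
    · · · · ·
    · · · · ·
    · · · · ·
T3:
  2·area = 76  (B↔C swapped to make it positive)
  edge (2, 8)→(8, 4): d=(6,-4) top-left  bias=+0
  edge (8, 4)→(0, 22): d=(-8,18) right/bottom  bias=-1
  edge (0, 22)→(2, 8): d=(2,-14) top-left  bias=+0
    (1,0)@(3, 1): e=[-38,114,0] → ·  [on edge]
    (3,2)@(7, 5): e=[2,10,64] → #
    (4,2)@(9, 5): e=[10,-26,92] → ·
    (2,3)@(5, 7): e=[6,30,40] → #
    (3,3)@(7, 7): e=[14,-6,68] → ·
    (1,4)@(3, 9): e=[10,50,16] → #
    (3,4)@(7, 9): e=[26,-22,72] → ·
    (1,5)@(3, 11): e=[22,34,20] → #
    (2,5)@(5, 11): e=[30,-2,48] → ·
    (1,6)@(3, 13): e=[34,18,24] → #
    (2,6)@(5, 13): e=[42,-18,52] → ·
    (0,7)@(1, 15): e=[38,38,0] → #  [on edge]
  covered (10 px):
    · · · · ·
    · · · · ·
    · · · # ·
    · · # · ·
    · # # · ·
    · # · · ·
    · # · · ·
    # # · · ·
    # · · · ·
    # · · · ·
    · · · · ·

Result: [[2,3],[3,4]]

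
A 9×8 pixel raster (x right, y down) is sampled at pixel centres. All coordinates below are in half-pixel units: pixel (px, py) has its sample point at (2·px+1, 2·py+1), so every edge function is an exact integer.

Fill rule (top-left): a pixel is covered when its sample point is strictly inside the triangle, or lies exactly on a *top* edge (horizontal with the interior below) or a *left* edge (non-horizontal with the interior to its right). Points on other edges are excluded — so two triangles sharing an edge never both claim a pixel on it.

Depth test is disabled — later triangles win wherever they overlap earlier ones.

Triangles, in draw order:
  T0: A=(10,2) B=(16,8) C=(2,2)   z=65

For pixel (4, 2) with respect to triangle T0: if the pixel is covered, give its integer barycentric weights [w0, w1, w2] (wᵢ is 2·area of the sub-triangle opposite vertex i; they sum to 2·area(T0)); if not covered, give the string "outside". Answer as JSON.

T0:
  2·area = 48
  edge (10, 2)→(16, 8): d=(6,6) right/bottom  bias=-1
  edge (16, 8)→(2, 2): d=(-14,-6) top-left  bias=+0
  edge (2, 2)→(10, 2): d=(8,0) top-left  bias=+0
    (4,0)@(9, 1): e=[0,56,-8] → ·  [on edge]
    (2,1)@(5, 3): e=[36,4,8] → #
    (3,1)@(7, 3): e=[24,16,8] → #
    (4,1)@(9, 3): e=[12,28,8] → #
    (5,1)@(11, 3): e=[0,40,8] → ·  [on edge]
    (2,2)@(5, 5): e=[48,-24,24] → ·
    (3,2)@(7, 5): e=[36,-12,24] → ·
    (4,2)@(9, 5): e=[24,0,24] → #  [on edge]
    (5,2)@(11, 5): e=[12,12,24] → #
    (6,2)@(13, 5): e=[0,24,24] → ·  [on edge]
    (4,3)@(9, 7): e=[36,-28,40] → ·
    (5,3)@(11, 7): e=[24,-16,40] → ·
    (7,3)@(15, 7): e=[0,8,40] → ·  [on edge]
    (8,4)@(17, 9): e=[0,-8,56] → ·  [on edge]
  covered (5 px):
    · · · · · · · · ·
    · · # # # · · · ·
    · · · · # # · · ·
    · · · · · · · · ·
    · · · · · · · · ·
    · · · · · · · · ·
    · · · · · · · · ·
    · · · · · · · · ·

Final: [0,24,24]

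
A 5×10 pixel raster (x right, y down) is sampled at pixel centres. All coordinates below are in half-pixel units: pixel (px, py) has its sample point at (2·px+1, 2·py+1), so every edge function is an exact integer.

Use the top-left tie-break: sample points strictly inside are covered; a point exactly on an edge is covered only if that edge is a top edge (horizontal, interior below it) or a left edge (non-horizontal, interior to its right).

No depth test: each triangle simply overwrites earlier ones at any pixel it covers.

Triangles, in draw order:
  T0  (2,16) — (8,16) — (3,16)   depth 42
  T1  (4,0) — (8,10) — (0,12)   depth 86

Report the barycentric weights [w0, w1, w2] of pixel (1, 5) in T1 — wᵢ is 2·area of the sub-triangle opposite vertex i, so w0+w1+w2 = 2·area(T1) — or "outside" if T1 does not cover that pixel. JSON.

T0:
  degenerate (2·area = 0) — covers nothing
T1:
  2·area = 88
  edge (4, 0)→(8, 10): d=(4,10) right/bottom  bias=-1
  edge (8, 10)→(0, 12): d=(-8,2) right/bottom  bias=-1
  edge (0, 12)→(4, 0): d=(4,-12) top-left  bias=+0
    (1,1)@(3, 3): e=[22,66,0] → X  [on edge]
    (2,1)@(5, 3): e=[2,62,24] → X
    (3,1)@(7, 3): e=[-18,58,48] → .
    (1,2)@(3, 5): e=[30,50,8] → X
    (3,2)@(7, 5): e=[-10,42,56] → .
    (1,3)@(3, 7): e=[38,34,16] → X
    (3,3)@(7, 7): e=[-2,26,64] → .
    (0,4)@(1, 9): e=[66,22,0] → X  [on edge]
    (3,4)@(7, 9): e=[6,10,72] → X
    (4,4)@(9, 9): e=[-14,6,96] → .
    (0,5)@(1, 11): e=[74,6,8] → X
    (2,5)@(5, 11): e=[34,-2,56] → .
  covered (12 px):
    . . . . .
    . X X . .
    . X X . .
    . X X . .
    X X X X .
    X X . . .
    . . . . .
    . . . . .
    . . . . .
    . . . . .

Answer: [2,32,54]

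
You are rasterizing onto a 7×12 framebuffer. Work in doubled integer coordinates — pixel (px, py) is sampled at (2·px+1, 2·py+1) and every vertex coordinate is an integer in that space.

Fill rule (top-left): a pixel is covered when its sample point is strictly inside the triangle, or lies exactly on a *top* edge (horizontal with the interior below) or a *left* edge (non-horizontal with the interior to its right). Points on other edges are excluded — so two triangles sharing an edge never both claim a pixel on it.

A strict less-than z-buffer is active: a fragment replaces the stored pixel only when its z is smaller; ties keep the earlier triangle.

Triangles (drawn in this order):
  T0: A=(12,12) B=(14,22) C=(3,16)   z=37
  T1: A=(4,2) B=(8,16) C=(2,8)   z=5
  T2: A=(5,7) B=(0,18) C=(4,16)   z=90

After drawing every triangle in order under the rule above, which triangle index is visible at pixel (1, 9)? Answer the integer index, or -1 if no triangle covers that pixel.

T0:
  2·area = 98
  edge (12, 12)→(14, 22): d=(2,10) right/bottom  bias=-1
  edge (14, 22)→(3, 16): d=(-11,-6) top-left  bias=+0
  edge (3, 16)→(12, 12): d=(9,-4) top-left  bias=+0
    (5,3)@(11, 7): e=[0,147,-49] → ·  [on edge]
    (5,6)@(11, 13): e=[12,81,5] → █
    (6,6)@(13, 13): e=[-8,93,13] → ·
    (3,7)@(7, 15): e=[56,35,7] → █
    (4,7)@(9, 15): e=[36,47,15] → █
    (6,7)@(13, 15): e=[-4,71,31] → ·
    (2,8)@(5, 17): e=[80,1,17] → █
    (6,8)@(13, 17): e=[0,49,49] → ·  [on edge]
    (2,9)@(5, 19): e=[84,-21,35] → ·
    (3,9)@(7, 19): e=[64,-9,43] → ·
    (4,9)@(9, 19): e=[44,3,51] → █
    (6,9)@(13, 19): e=[4,27,67] → █
  covered (12 px):
    · · · · · · ·
    · · · · · · ·
    · · · · · · ·
    · · · · · · ·
    · · · · · · ·
    · · · · · · ·
    · · · · · █ ·
    · · · █ █ █ ·
    · · █ █ █ █ ·
    · · · · █ █ █
    · · · · · · █
    · · · · · · ·
T1:
  2·area = 52
  edge (4, 2)→(8, 16): d=(4,14) right/bottom  bias=-1
  edge (8, 16)→(2, 8): d=(-6,-8) top-left  bias=+0
  edge (2, 8)→(4, 2): d=(2,-6) top-left  bias=+0
    (1,2)@(3, 5): e=[26,26,0] → █  [on edge]
    (2,2)@(5, 5): e=[-2,42,12] → ·
    (1,3)@(3, 7): e=[34,14,4] → █
    (2,3)@(5, 7): e=[6,30,16] → █
    (3,3)@(7, 7): e=[-22,46,28] → ·
    (1,4)@(3, 9): e=[42,2,8] → █
    (3,4)@(7, 9): e=[-14,34,32] → ·
    (0,5)@(1, 11): e=[78,-26,0] → ·  [on edge]
    (1,5)@(3, 11): e=[50,-10,12] → ·
    (2,5)@(5, 11): e=[22,6,24] → █
    (3,5)@(7, 11): e=[-6,22,36] → ·
    (2,6)@(5, 13): e=[30,-6,28] → ·
  covered (7 px):
    · · · · · · ·
    · · · · · · ·
    · █ · · · · ·
    · █ █ · · · ·
    · █ █ · · · ·
    · · █ · · · ·
    · · · █ · · ·
    · · · · · · ·
    · · · · · · ·
    · · · · · · ·
    · · · · · · ·
    · · · · · · ·
T2:
  2·area = 34  (B↔C swapped to make it positive)
  edge (5, 7)→(4, 16): d=(-1,9) right/bottom  bias=-1
  edge (4, 16)→(0, 18): d=(-4,2) right/bottom  bias=-1
  edge (0, 18)→(5, 7): d=(5,-11) top-left  bias=+0
    (2,3)@(5, 7): e=[0,34,0] → ·  [on edge]
    (1,6)@(3, 13): e=[12,14,8] → █
    (2,6)@(5, 13): e=[-6,10,30] → ·
    (1,7)@(3, 15): e=[10,6,18] → █
    (2,7)@(5, 15): e=[-8,2,40] → ·
    (0,8)@(1, 17): e=[26,2,6] → █
    (1,8)@(3, 17): e=[8,-2,28] → ·
    (0,9)@(1, 19): e=[24,-6,16] → ·
  covered (3 px):
    · · · · · · ·
    · · · · · · ·
    · · · · · · ·
    · · · · · · ·
    · · · · · · ·
    · · · · · · ·
    · █ · · · · ·
    · █ · · · · ·
    █ · · · · · ·
    · · · · · · ·
    · · · · · · ·
    · · · · · · ·

Z-buffer (winner per pixel, '.' = empty):
  . . . . . . .
  . . . . . . .
  . 1 . . . . .
  . 1 1 . . . .
  . 1 1 . . . .
  . . 1 . . . .
  . 2 . 1 . 0 .
  . 2 . 0 0 0 .
  2 . 0 0 0 0 .
  . . . . 0 0 0
  . . . . . . 0
  . . . . . . .

Result: -1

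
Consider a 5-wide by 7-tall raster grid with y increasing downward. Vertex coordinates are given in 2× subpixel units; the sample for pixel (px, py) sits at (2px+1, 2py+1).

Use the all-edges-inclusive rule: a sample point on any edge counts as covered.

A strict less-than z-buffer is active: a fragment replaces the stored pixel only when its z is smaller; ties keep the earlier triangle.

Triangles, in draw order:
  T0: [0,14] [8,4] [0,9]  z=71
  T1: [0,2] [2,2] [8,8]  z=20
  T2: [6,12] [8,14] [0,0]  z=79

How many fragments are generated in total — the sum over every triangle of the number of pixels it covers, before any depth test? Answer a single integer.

T0:
  2·area = 40  (B↔C swapped to make it positive)
  edge (0, 14)→(0, 9): d=(0,-5) inclusive
  edge (0, 9)→(8, 4): d=(8,-5) inclusive
  edge (8, 4)→(0, 14): d=(-8,10) inclusive
    (3,2)@(7, 5): e=[35,3,2] → X
    (4,2)@(9, 5): e=[45,13,-18] → .
    (2,3)@(5, 7): e=[25,9,6] → X
    (3,3)@(7, 7): e=[35,19,-14] → .
    (0,4)@(1, 9): e=[5,5,30] → X
    (1,4)@(3, 9): e=[15,15,10] → X
    (2,4)@(5, 9): e=[25,25,-10] → .
    (0,5)@(1, 11): e=[5,21,14] → X
    (1,5)@(3, 11): e=[15,31,-6] → .
    (0,6)@(1, 13): e=[5,37,-2] → .
  covered (5 px):
    . . . . .
    . . . . .
    . . . X .
    . . X . .
    X X . . .
    X . . . .
    . . . . .
T1:
  2·area = 12
  edge (0, 2)→(2, 2): d=(2,0) inclusive
  edge (2, 2)→(8, 8): d=(6,6) inclusive
  edge (8, 8)→(0, 2): d=(-8,-6) inclusive
    (0,0)@(1, 1): e=[-2,0,14] → .  [on edge]
    (1,1)@(3, 3): e=[2,0,10] → X  [on edge]
    (2,1)@(5, 3): e=[2,-12,22] → .
    (1,2)@(3, 5): e=[6,12,-6] → .
    (2,2)@(5, 5): e=[6,0,6] → X  [on edge]
    (3,2)@(7, 5): e=[6,-12,18] → .
    (2,3)@(5, 7): e=[10,12,-10] → .
    (3,3)@(7, 7): e=[10,0,2] → X  [on edge]
    (4,3)@(9, 7): e=[10,-12,14] → .
    (3,4)@(7, 9): e=[14,12,-14] → .
    (4,4)@(9, 9): e=[14,0,-2] → .  [on edge]
  covered (3 px):
    . . . . .
    . X . . .
    . . X . .
    . . . X .
    . . . . .
    . . . . .
    . . . . .
T2:
  2·area = 12  (B↔C swapped to make it positive)
  edge (6, 12)→(0, 0): d=(-6,-12) inclusive
  edge (0, 0)→(8, 14): d=(8,14) inclusive
  edge (8, 14)→(6, 12): d=(-2,-2) inclusive
    (0,3)@(1, 7): e=[-30,42,0] → .  [on edge]
    (1,4)@(3, 9): e=[-18,30,0] → .  [on edge]
    (2,4)@(5, 9): e=[6,2,4] → X
    (3,4)@(7, 9): e=[30,-26,8] → .
    (2,5)@(5, 11): e=[-6,18,0] → .  [on edge]
    (3,6)@(7, 13): e=[6,6,0] → X  [on edge]
    (4,6)@(9, 13): e=[30,-22,4] → .
  covered (2 px):
    . . . . .
    . . . . .
    . . . . .
    . . . . .
    . . X . .
    . . . . .
    . . . X .

Final: 10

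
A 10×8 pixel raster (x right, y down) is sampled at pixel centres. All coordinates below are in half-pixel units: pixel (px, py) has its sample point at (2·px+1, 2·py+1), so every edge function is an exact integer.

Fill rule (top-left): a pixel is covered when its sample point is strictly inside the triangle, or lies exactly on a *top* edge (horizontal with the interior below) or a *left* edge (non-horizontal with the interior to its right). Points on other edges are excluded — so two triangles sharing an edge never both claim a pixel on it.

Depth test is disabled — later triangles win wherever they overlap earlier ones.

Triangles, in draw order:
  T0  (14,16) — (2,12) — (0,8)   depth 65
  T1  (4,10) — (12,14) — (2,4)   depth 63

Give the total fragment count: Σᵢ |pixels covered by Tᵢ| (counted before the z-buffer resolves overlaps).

T0:
  2·area = 40
  edge (14, 16)→(2, 12): d=(-12,-4) top-left  bias=+0
  edge (2, 12)→(0, 8): d=(-2,-4) top-left  bias=+0
  edge (0, 8)→(14, 16): d=(14,8) right/bottom  bias=-1
    (0,4)@(1, 9): e=[32,2,6] → X
    (1,4)@(3, 9): e=[40,10,-10] → .
    (0,5)@(1, 11): e=[8,-2,34] → .
    (1,5)@(3, 11): e=[16,6,18] → X
    (2,5)@(5, 11): e=[24,14,2] → X
    (3,5)@(7, 11): e=[32,22,-14] → .
    (1,6)@(3, 13): e=[-8,2,46] → .
    (2,6)@(5, 13): e=[0,10,30] → X  [on edge]
    (3,6)@(7, 13): e=[8,18,14] → X
    (4,6)@(9, 13): e=[16,26,-2] → .
    (2,7)@(5, 15): e=[-24,6,58] → .
    (3,7)@(7, 15): e=[-16,14,42] → .
    (5,7)@(11, 15): e=[0,30,10] → X  [on edge]
  covered (6 px):
    . . . . . . . . . .
    . . . . . . . . . .
    . . . . . . . . . .
    . . . . . . . . . .
    X . . . . . . . . .
    . X X . . . . . . .
    . . X X . . . . . .
    . . . . . X . . . .
T1:
  2·area = 40  (B↔C swapped to make it positive)
  edge (4, 10)→(2, 4): d=(-2,-6) top-left  bias=+0
  edge (2, 4)→(12, 14): d=(10,10) right/bottom  bias=-1
  edge (12, 14)→(4, 10): d=(-8,-4) top-left  bias=+0
    (0,0)@(1, 1): e=[0,-20,60] → .  [on edge]
    (0,1)@(1, 3): e=[-4,0,44] → .  [on edge]
    (1,2)@(3, 5): e=[4,0,36] → .  [on edge]
    (1,3)@(3, 7): e=[0,20,20] → X  [on edge]
    (2,3)@(5, 7): e=[12,0,28] → .  [on edge]
    (1,4)@(3, 9): e=[-4,40,4] → .
    (2,4)@(5, 9): e=[8,20,12] → X
    (3,4)@(7, 9): e=[20,0,20] → .  [on edge]
    (2,5)@(5, 11): e=[4,40,-4] → .
    (3,5)@(7, 11): e=[16,20,4] → X
    (4,5)@(9, 11): e=[28,0,12] → .  [on edge]
    (2,6)@(5, 13): e=[0,60,-20] → .  [on edge]
    (5,6)@(11, 13): e=[36,0,4] → .  [on edge]
    (6,7)@(13, 15): e=[44,0,-4] → .  [on edge]
  covered (3 px):
    . . . . . . . . . .
    . . . . . . . . . .
    . . . . . . . . . .
    . X . . . . . . . .
    . . X . . . . . . .
    . . . X . . . . . .
    . . . . . . . . . .
    . . . . . . . . . .

Result: 9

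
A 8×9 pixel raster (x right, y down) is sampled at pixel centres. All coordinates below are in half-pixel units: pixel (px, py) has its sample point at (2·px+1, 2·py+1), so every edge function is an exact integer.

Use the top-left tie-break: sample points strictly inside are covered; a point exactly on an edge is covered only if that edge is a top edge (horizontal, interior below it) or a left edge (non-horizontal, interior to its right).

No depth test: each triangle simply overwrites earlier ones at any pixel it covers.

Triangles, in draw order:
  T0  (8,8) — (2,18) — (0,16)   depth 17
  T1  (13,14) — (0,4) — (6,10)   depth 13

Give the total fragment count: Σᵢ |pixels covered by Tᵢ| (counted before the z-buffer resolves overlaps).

T0:
  2·area = 32
  edge (8, 8)→(2, 18): d=(-6,10) right/bottom  bias=-1
  edge (2, 18)→(0, 16): d=(-2,-2) top-left  bias=+0
  edge (0, 16)→(8, 8): d=(8,-8) top-left  bias=+0
    (7,0)@(15, 1): e=[-28,60,0] → ·  [on edge]
    (5,1)@(11, 3): e=[0,48,-16] → ·  [on edge]
    (6,1)@(13, 3): e=[-20,52,0] → ·  [on edge]
    (5,2)@(11, 5): e=[-12,44,0] → ·  [on edge]
    (4,3)@(9, 7): e=[-4,36,0] → ·  [on edge]
    (3,4)@(7, 9): e=[4,28,0] → #  [on edge]
    (4,4)@(9, 9): e=[-16,32,16] → ·
    (2,5)@(5, 11): e=[12,20,0] → #  [on edge]
    (3,5)@(7, 11): e=[-8,24,16] → ·
    (1,6)@(3, 13): e=[20,12,0] → #  [on edge]
    (2,6)@(5, 13): e=[0,16,16] → ·  [on edge]
    (0,7)@(1, 15): e=[28,4,0] → #  [on edge]
    (0,8)@(1, 17): e=[16,0,16] → #  [on edge]
  covered (6 px):
    · · · · · · · ·
    · · · · · · · ·
    · · · · · · · ·
    · · · · · · · ·
    · · · # · · · ·
    · · # · · · · ·
    · # · · · · · ·
    # # · · · · · ·
    # · · · · · · ·
T1:
  2·area = 18  (B↔C swapped to make it positive)
  edge (13, 14)→(6, 10): d=(-7,-4) top-left  bias=+0
  edge (6, 10)→(0, 4): d=(-6,-6) top-left  bias=+0
  edge (0, 4)→(13, 14): d=(13,10) right/bottom  bias=-1
    (0,2)@(1, 5): e=[15,0,3] → #  [on edge]
    (1,2)@(3, 5): e=[23,12,-17] → ·
    (0,3)@(1, 7): e=[1,-12,29] → ·
    (1,3)@(3, 7): e=[9,0,9] → #  [on edge]
    (2,3)@(5, 7): e=[17,12,-11] → ·
    (1,4)@(3, 9): e=[-5,-12,35] → ·
    (2,4)@(5, 9): e=[3,0,15] → #  [on edge]
    (3,4)@(7, 9): e=[11,12,-5] → ·
    (2,5)@(5, 11): e=[-11,-12,41] → ·
    (3,5)@(7, 11): e=[-3,0,21] → ·  [on edge]
    (4,5)@(9, 11): e=[5,12,1] → #
    (5,5)@(11, 11): e=[13,24,-19] → ·
    (4,6)@(9, 13): e=[-9,0,27] → ·  [on edge]
    (5,7)@(11, 15): e=[-15,0,33] → ·  [on edge]
    (6,8)@(13, 17): e=[-21,0,39] → ·  [on edge]
  covered (4 px):
    · · · · · · · ·
    · · · · · · · ·
    # · · · · · · ·
    · # · · · · · ·
    · · # · · · · ·
    · · · · # · · ·
    · · · · · · · ·
    · · · · · · · ·
    · · · · · · · ·

Answer: 10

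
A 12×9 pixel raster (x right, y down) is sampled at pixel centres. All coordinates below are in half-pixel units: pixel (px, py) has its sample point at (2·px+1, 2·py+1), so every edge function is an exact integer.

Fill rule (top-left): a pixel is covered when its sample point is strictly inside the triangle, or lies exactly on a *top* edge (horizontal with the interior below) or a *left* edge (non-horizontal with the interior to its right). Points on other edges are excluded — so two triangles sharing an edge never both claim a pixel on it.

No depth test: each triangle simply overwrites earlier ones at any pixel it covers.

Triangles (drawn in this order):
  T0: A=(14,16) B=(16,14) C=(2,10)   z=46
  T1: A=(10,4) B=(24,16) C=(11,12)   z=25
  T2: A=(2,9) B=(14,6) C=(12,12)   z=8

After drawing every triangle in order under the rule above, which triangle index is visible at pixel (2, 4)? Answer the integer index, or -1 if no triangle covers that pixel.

T0:
  2·area = 36  (B↔C swapped to make it positive)
  edge (14, 16)→(2, 10): d=(-12,-6) top-left  bias=+0
  edge (2, 10)→(16, 14): d=(14,4) right/bottom  bias=-1
  edge (16, 14)→(14, 16): d=(-2,2) right/bottom  bias=-1
    (11,3)@(23, 7): e=[162,-126,0] → .  [on edge]
    (10,4)@(21, 9): e=[126,-90,0] → .  [on edge]
    (2,5)@(5, 11): e=[6,2,28] → X
    (3,5)@(7, 11): e=[18,-6,24] → .
    (9,5)@(19, 11): e=[90,-54,0] → .  [on edge]
    (2,6)@(5, 13): e=[-18,30,24] → .
    (4,6)@(9, 13): e=[6,14,16] → X
    (5,6)@(11, 13): e=[18,6,12] → X
    (6,6)@(13, 13): e=[30,-2,8] → .
    (8,6)@(17, 13): e=[54,-18,0] → .  [on edge]
    (4,7)@(9, 15): e=[-18,42,12] → .
    (5,7)@(11, 15): e=[-6,34,8] → .
    (7,7)@(15, 15): e=[18,18,0] → .  [on edge]
    (6,8)@(13, 17): e=[-18,54,0] → .  [on edge]
  covered (4 px):
    . . . . . . . . . . . .
    . . . . . . . . . . . .
    . . . . . . . . . . . .
    . . . . . . . . . . . .
    . . . . . . . . . . . .
    . . X . . . . . . . . .
    . . . . X X . . . . . .
    . . . . . . X . . . . .
    . . . . . . . . . . . .
T1:
  2·area = 100
  edge (10, 4)→(24, 16): d=(14,12) right/bottom  bias=-1
  edge (24, 16)→(11, 12): d=(-13,-4) top-left  bias=+0
  edge (11, 12)→(10, 4): d=(-1,-8) top-left  bias=+0
    (5,2)@(11, 5): e=[2,91,7] → X
    (6,2)@(13, 5): e=[-22,99,23] → .
    (5,3)@(11, 7): e=[30,65,5] → X
    (6,3)@(13, 7): e=[6,73,21] → X
    (7,3)@(15, 7): e=[-18,81,37] → .
    (5,4)@(11, 9): e=[58,39,3] → X
    (7,4)@(15, 9): e=[10,55,35] → X
    (8,4)@(17, 9): e=[-14,63,51] → .
    (5,5)@(11, 11): e=[86,13,1] → X
    (8,5)@(17, 11): e=[14,37,49] → X
    (9,5)@(19, 11): e=[-10,45,65] → .
    (5,6)@(11, 13): e=[114,-13,-1] → .
  covered (14 px):
    . . . . . . . . . . . .
    . . . . . . . . . . . .
    . . . . . X . . . . . .
    . . . . . X X . . . . .
    . . . . . X X X . . . .
    . . . . . X X X X . . .
    . . . . . . . X X X . .
    . . . . . . . . . . X .
    . . . . . . . . . . . .
T2:
  2·area = 66
  edge (2, 9)→(14, 6): d=(12,-3) top-left  bias=+0
  edge (14, 6)→(12, 12): d=(-2,6) right/bottom  bias=-1
  edge (12, 12)→(2, 9): d=(-10,-3) top-left  bias=+0
    (7,1)@(15, 3): e=[-33,0,99] → .  [on edge]
    (5,3)@(11, 7): e=[3,16,47] → X
    (6,3)@(13, 7): e=[9,4,53] → X
    (7,3)@(15, 7): e=[15,-8,59] → .
    (1,4)@(3, 9): e=[3,60,3] → X
    (2,4)@(5, 9): e=[9,48,9] → X
    (3,4)@(7, 9): e=[15,36,15] → X
    (4,4)@(9, 9): e=[21,24,21] → X
    (6,4)@(13, 9): e=[33,0,33] → .  [on edge]
    (1,5)@(3, 11): e=[27,56,-17] → .
    (2,5)@(5, 11): e=[33,44,-11] → .
    (3,5)@(7, 11): e=[39,32,-5] → .
    (5,7)@(11, 15): e=[99,0,-33] → .  [on edge]
  covered (9 px):
    . . . . . . . . . . . .
    . . . . . . . . . . . .
    . . . . . . . . . . . .
    . . . . . X X . . . . .
    . X X X X X . . . . . .
    . . . . X X . . . . . .
    . . . . . . . . . . . .
    . . . . . . . . . . . .
    . . . . . . . . . . . .

Z-buffer (winner per pixel, '.' = empty):
  . . . . . . . . . . . .
  . . . . . . . . . . . .
  . . . . . 1 . . . . . .
  . . . . . 2 2 . . . . .
  . 2 2 2 2 2 1 1 . . . .
  . . 0 . 2 2 1 1 1 . . .
  . . . . 0 0 . 1 1 1 . .
  . . . . . . 0 . . . 1 .
  . . . . . . . . . . . .

Final: 2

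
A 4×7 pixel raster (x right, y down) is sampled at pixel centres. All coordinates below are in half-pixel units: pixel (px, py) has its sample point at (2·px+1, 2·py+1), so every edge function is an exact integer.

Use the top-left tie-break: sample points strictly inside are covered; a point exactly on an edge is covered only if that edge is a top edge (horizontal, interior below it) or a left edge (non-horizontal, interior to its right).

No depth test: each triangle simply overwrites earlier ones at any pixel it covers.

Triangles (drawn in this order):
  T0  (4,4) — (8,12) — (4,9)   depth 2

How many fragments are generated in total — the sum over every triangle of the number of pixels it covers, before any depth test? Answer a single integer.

T0:
  2·area = 20
  edge (4, 4)→(8, 12): d=(4,8) right/bottom  bias=-1
  edge (8, 12)→(4, 9): d=(-4,-3) top-left  bias=+0
  edge (4, 9)→(4, 4): d=(0,-5) top-left  bias=+0
    (2,3)@(5, 7): e=[4,11,5] → X
    (3,3)@(7, 7): e=[-12,17,15] → .
    (2,4)@(5, 9): e=[12,3,5] → X
    (3,4)@(7, 9): e=[-4,9,15] → .
    (2,5)@(5, 11): e=[20,-5,5] → .
    (3,5)@(7, 11): e=[4,1,15] → X
    (3,6)@(7, 13): e=[12,-7,15] → .
  covered (3 px):
    . . . .
    . . . .
    . . . .
    . . X .
    . . X .
    . . . X
    . . . .

Final: 3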